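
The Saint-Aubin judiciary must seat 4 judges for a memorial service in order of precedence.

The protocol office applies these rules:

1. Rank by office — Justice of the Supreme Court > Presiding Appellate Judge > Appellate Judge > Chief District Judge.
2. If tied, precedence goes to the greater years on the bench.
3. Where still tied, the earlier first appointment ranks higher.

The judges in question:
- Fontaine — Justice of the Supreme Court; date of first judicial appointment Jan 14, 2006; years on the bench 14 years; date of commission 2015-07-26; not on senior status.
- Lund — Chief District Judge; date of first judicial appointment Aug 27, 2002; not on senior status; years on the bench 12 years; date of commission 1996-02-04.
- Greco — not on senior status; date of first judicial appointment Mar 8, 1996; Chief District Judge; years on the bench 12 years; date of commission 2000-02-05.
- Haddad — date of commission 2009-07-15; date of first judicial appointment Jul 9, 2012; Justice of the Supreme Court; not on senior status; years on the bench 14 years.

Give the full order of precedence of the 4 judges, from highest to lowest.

By office: Fontaine and Haddad (Justice of the Supreme Court); then Greco and Lund (Chief District Judge).
Fontaine and Haddad both have years on the bench 14 years, so the next rule applies.
Among Fontaine and Haddad, by date of first judicial appointment (earlier first): Fontaine (Jan 14, 2006) before Haddad (Jul 9, 2012).
Greco and Lund both have years on the bench 12 years, so the next rule applies.
Among Greco and Lund, by date of first judicial appointment (earlier first): Greco (Mar 8, 1996) before Lund (Aug 27, 2002).
Full order: Fontaine, Haddad, Greco, Lund.

Fontaine, Haddad, Greco, Lund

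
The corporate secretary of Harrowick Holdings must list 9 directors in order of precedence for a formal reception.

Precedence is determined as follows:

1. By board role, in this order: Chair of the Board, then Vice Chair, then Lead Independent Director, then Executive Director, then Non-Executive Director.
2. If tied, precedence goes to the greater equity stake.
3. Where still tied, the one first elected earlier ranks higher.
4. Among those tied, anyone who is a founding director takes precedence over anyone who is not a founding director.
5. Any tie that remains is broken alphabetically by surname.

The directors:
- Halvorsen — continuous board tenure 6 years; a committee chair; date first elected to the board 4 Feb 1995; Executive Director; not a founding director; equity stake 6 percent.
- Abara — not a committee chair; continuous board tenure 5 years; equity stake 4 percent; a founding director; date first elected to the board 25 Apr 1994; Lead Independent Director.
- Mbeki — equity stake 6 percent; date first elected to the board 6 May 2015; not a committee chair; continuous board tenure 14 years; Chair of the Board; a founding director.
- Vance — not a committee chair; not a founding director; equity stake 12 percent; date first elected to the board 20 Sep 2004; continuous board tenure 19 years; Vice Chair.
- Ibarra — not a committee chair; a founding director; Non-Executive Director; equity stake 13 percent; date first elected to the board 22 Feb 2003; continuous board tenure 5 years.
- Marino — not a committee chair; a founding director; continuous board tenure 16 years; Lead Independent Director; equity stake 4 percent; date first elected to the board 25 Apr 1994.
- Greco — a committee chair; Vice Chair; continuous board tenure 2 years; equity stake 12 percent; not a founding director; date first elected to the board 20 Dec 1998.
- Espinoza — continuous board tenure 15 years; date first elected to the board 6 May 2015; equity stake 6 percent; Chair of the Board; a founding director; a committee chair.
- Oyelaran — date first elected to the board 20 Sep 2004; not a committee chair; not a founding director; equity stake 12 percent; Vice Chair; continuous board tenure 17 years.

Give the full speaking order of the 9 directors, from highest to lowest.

By board role: Espinoza and Mbeki (Chair of the Board); then Greco, Oyelaran and Vance (Vice Chair); then Abara and Marino (Lead Independent Director); then Halvorsen (Executive Director); then Ibarra (Non-Executive Director).
Espinoza and Mbeki both have equity stake 6 percent, so the next rule applies.
Espinoza and Mbeki both have date first elected to the board 6 May 2015, so the next rule applies.
Espinoza and Mbeki are each a founding director, so the next rule applies.
Among Espinoza and Mbeki, alphabetically by surname: Espinoza before Mbeki.
Greco, Oyelaran and Vance all have equity stake 12 percent, so the next rule applies.
Among Greco, Oyelaran and Vance, by date first elected to the board (earlier first): Greco (20 Dec 1998) before Oyelaran and Vance (20 Sep 2004).
Oyelaran and Vance are each not a founding director, so the next rule applies.
Among Oyelaran and Vance, alphabetically by surname: Oyelaran before Vance.
Abara and Marino both have equity stake 4 percent, so the next rule applies.
Abara and Marino both have date first elected to the board 25 Apr 1994, so the next rule applies.
Abara and Marino are each a founding director, so the next rule applies.
Among Abara and Marino, alphabetically by surname: Abara before Marino.
Full order: Espinoza, Mbeki, Greco, Oyelaran, Vance, Abara, Marino, Halvorsen, Ibarra.

Espinoza, Mbeki, Greco, Oyelaran, Vance, Abara, Marino, Halvorsen, Ibarra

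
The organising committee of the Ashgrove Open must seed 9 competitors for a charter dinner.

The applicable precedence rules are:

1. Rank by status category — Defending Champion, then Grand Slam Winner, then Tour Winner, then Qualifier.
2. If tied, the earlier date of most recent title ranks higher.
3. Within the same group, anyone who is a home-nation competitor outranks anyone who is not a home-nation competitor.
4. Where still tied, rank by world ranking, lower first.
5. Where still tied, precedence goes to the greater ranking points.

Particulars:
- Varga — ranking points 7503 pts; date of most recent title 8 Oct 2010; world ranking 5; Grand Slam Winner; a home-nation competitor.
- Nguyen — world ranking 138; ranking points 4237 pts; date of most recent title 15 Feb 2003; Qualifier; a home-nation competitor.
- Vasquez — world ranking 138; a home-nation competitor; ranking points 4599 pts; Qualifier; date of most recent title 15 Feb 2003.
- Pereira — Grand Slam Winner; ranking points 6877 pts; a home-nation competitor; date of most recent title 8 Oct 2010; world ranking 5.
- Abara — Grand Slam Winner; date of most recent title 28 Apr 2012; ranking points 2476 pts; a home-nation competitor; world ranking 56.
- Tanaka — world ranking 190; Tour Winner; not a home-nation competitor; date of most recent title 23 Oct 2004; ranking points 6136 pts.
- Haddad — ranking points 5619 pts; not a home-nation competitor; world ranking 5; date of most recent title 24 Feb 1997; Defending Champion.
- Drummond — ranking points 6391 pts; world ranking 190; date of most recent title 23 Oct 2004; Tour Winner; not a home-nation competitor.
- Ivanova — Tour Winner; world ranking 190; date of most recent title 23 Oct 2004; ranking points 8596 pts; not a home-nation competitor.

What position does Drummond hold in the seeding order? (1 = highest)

6

By status category: Haddad (Defending Champion); then Varga, Pereira and Abara (Grand Slam Winner); then Ivanova, Drummond and Tanaka (Tour Winner); then Vasquez and Nguyen (Qualifier).
Among Varga, Pereira and Abara, by date of most recent title (earlier first): Varga and Pereira (8 Oct 2010) before Abara (28 Apr 2012).
Varga and Pereira are each a home-nation competitor, so the next rule applies.
Varga and Pereira both have world ranking 5, so the next rule applies.
Among Varga and Pereira, by ranking points (higher first): Varga (7503 pts) before Pereira (6877 pts).
Ivanova, Drummond and Tanaka all have date of most recent title 23 Oct 2004, so the next rule applies.
Ivanova, Drummond and Tanaka are each not a home-nation competitor, so the next rule applies.
Ivanova, Drummond and Tanaka all have world ranking 190, so the next rule applies.
Among Ivanova, Drummond and Tanaka, by ranking points (higher first): Ivanova (8596 pts) before Drummond (6391 pts) before Tanaka (6136 pts).
Vasquez and Nguyen both have date of most recent title 15 Feb 2003, so the next rule applies.
Vasquez and Nguyen are each a home-nation competitor, so the next rule applies.
Vasquez and Nguyen both have world ranking 138, so the next rule applies.
Among Vasquez and Nguyen, by ranking points (higher first): Vasquez (4599 pts) before Nguyen (4237 pts).
Order: Haddad, Varga, Pereira, Abara, Ivanova, Drummond, Tanaka, Vasquez, Nguyen. So position 6.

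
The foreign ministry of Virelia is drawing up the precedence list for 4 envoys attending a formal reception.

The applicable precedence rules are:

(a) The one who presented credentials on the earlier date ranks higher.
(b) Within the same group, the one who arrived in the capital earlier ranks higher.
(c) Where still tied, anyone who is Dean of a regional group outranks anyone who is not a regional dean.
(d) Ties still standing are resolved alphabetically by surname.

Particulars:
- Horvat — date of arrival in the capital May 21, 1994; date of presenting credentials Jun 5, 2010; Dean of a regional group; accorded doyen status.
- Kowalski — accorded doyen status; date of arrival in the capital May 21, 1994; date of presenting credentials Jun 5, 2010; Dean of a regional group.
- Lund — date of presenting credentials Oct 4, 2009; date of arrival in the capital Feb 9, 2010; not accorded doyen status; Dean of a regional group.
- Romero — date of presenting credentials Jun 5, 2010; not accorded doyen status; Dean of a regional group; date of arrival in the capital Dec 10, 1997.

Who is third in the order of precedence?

By date of presenting credentials (earlier first): Lund (Oct 4, 2009); then Horvat, Kowalski and Romero (each Jun 5, 2010).
Among Horvat, Kowalski and Romero, by date of arrival in the capital (earlier first): Horvat and Kowalski (May 21, 1994) before Romero (Dec 10, 1997).
Horvat and Kowalski are each Dean of a regional group, so the next rule applies.
Among Horvat and Kowalski, alphabetically by surname: Horvat before Kowalski.
Order: Lund, Horvat, Kowalski, Romero.

Kowalski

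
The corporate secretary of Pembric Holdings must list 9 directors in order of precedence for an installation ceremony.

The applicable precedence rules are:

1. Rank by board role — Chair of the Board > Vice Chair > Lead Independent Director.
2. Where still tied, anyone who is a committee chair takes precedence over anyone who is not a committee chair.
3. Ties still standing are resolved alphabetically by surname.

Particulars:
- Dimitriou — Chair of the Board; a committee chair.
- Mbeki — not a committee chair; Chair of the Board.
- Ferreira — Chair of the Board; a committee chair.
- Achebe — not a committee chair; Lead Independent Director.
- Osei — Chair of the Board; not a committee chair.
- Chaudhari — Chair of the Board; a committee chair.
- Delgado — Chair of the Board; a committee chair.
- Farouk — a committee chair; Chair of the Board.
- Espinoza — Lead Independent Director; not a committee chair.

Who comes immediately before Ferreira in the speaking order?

Farouk

By board role: Chaudhari, Delgado, Dimitriou, Farouk, Ferreira, Mbeki and Osei (Chair of the Board); then Achebe and Espinoza (Lead Independent Director).
Among Chaudhari, Delgado, Dimitriou, Farouk, Ferreira, Mbeki and Osei, a committee chair before not a committee chair: Chaudhari, Delgado, Dimitriou, Farouk and Ferreira (a committee chair) before Mbeki and Osei (not a committee chair).
Among Chaudhari, Delgado, Dimitriou, Farouk and Ferreira, alphabetically by surname: Chaudhari before Delgado before Dimitriou before Farouk before Ferreira.
Among Mbeki and Osei, alphabetically by surname: Mbeki before Osei.
Achebe and Espinoza are each not a committee chair, so the next rule applies.
Among Achebe and Espinoza, alphabetically by surname: Achebe before Espinoza.
Order: Chaudhari, Delgado, Dimitriou, Farouk, Ferreira, Mbeki, Osei, Achebe, Espinoza.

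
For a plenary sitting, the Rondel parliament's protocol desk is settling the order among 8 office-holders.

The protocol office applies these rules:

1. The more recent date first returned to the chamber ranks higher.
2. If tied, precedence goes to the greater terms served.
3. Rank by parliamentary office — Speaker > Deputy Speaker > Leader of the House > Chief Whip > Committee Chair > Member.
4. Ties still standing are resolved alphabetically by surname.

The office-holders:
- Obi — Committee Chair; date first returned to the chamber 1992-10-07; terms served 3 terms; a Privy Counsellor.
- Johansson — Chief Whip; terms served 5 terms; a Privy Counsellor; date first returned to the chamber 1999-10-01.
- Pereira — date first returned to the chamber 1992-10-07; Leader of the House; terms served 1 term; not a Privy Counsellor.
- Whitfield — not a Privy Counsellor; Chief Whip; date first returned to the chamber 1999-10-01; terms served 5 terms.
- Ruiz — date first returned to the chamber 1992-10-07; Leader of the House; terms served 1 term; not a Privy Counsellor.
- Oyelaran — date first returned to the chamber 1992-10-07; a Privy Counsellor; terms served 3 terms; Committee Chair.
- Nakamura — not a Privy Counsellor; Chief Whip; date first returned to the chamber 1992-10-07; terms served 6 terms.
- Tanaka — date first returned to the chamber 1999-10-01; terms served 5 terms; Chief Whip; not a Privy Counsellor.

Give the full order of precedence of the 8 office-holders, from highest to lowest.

Johansson, Tanaka, Whitfield, Nakamura, Obi, Oyelaran, Pereira, Ruiz

By date first returned to the chamber (later first): Johansson, Tanaka and Whitfield (each 1999-10-01); then Nakamura, Obi, Oyelaran, Pereira and Ruiz (each 1992-10-07).
Johansson, Tanaka and Whitfield all have terms served 5 terms, so the next rule applies.
Johansson, Tanaka and Whitfield are each Chief Whip, so the next rule applies.
Among Johansson, Tanaka and Whitfield, alphabetically by surname: Johansson before Tanaka before Whitfield.
Among Nakamura, Obi, Oyelaran, Pereira and Ruiz, by terms served (higher first): Nakamura (6 terms) before Obi and Oyelaran (3 terms) before Pereira and Ruiz (1 term).
Obi and Oyelaran are each Committee Chair, so the next rule applies.
Among Obi and Oyelaran, alphabetically by surname: Obi before Oyelaran.
Pereira and Ruiz are each Leader of the House, so the next rule applies.
Among Pereira and Ruiz, alphabetically by surname: Pereira before Ruiz.
Full order: Johansson, Tanaka, Whitfield, Nakamura, Obi, Oyelaran, Pereira, Ruiz.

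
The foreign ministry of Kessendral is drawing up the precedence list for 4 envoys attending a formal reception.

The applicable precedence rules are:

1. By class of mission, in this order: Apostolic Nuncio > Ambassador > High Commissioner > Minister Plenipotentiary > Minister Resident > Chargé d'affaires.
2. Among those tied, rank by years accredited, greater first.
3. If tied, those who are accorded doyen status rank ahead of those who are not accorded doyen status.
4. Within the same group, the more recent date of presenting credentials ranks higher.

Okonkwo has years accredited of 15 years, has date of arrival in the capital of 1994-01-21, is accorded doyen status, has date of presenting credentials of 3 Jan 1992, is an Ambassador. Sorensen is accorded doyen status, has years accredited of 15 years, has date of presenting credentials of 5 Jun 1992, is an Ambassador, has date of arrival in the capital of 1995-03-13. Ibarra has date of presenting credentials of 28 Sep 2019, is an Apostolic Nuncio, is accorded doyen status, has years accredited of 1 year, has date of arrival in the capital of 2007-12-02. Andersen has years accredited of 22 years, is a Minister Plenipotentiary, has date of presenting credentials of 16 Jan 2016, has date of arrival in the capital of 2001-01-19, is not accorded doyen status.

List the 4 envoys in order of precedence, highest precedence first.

Ibarra, Sorensen, Okonkwo, Andersen

By class of mission: Ibarra (Apostolic Nuncio); then Sorensen and Okonkwo (Ambassador); then Andersen (Minister Plenipotentiary).
Sorensen and Okonkwo both have years accredited 15 years, so the next rule applies.
Sorensen and Okonkwo are each accorded doyen status, so the next rule applies.
Among Sorensen and Okonkwo, by date of presenting credentials (later first): Sorensen (5 Jun 1992) before Okonkwo (3 Jan 1992).
Full order: Ibarra, Sorensen, Okonkwo, Andersen.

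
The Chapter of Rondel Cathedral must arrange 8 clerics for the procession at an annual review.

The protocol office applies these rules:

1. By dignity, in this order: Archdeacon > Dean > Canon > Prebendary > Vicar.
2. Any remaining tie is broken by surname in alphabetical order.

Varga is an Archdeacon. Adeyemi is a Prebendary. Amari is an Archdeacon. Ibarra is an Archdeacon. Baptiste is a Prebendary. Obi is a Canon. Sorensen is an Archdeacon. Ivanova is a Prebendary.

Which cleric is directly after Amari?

By dignity: Amari, Ibarra, Sorensen and Varga (Archdeacon); then Obi (Canon); then Adeyemi, Baptiste and Ivanova (Prebendary).
Among Amari, Ibarra, Sorensen and Varga, alphabetically by surname: Amari before Ibarra before Sorensen before Varga.
Among Adeyemi, Baptiste and Ivanova, alphabetically by surname: Adeyemi before Baptiste before Ivanova.
Order: Amari, Ibarra, Sorensen, Varga, Obi, Adeyemi, Baptiste, Ivanova.

Ibarra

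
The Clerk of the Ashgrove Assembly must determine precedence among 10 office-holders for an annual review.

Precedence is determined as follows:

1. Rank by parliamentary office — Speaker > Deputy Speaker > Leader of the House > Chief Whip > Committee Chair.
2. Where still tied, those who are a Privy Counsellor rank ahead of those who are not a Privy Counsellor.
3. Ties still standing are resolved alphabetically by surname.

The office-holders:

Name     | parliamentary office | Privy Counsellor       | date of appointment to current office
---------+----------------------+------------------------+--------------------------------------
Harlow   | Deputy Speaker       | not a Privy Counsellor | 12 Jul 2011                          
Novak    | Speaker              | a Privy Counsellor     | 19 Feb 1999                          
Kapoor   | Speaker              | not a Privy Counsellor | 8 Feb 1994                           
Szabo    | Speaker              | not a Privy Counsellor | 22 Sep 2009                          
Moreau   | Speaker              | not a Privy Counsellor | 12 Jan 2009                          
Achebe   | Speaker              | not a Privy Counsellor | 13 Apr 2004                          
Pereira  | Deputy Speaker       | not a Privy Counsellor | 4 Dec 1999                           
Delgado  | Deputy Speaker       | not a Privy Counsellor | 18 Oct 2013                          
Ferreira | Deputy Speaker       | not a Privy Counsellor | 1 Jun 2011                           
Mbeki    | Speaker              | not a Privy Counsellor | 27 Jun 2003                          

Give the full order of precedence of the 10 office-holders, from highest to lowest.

By parliamentary office: Novak, Achebe, Kapoor, Mbeki, Moreau and Szabo (Speaker); then Delgado, Ferreira, Harlow and Pereira (Deputy Speaker).
Among Novak, Achebe, Kapoor, Mbeki, Moreau and Szabo, a Privy Counsellor before not a Privy Counsellor: Novak (a Privy Counsellor) before Achebe, Kapoor, Mbeki, Moreau and Szabo (not a Privy Counsellor).
Among Achebe, Kapoor, Mbeki, Moreau and Szabo, alphabetically by surname: Achebe before Kapoor before Mbeki before Moreau before Szabo.
Delgado, Ferreira, Harlow and Pereira are each not a Privy Counsellor, so the next rule applies.
Among Delgado, Ferreira, Harlow and Pereira, alphabetically by surname: Delgado before Ferreira before Harlow before Pereira.
Full order: Novak, Achebe, Kapoor, Mbeki, Moreau, Szabo, Delgado, Ferreira, Harlow, Pereira.

Novak, Achebe, Kapoor, Mbeki, Moreau, Szabo, Delgado, Ferreira, Harlow, Pereira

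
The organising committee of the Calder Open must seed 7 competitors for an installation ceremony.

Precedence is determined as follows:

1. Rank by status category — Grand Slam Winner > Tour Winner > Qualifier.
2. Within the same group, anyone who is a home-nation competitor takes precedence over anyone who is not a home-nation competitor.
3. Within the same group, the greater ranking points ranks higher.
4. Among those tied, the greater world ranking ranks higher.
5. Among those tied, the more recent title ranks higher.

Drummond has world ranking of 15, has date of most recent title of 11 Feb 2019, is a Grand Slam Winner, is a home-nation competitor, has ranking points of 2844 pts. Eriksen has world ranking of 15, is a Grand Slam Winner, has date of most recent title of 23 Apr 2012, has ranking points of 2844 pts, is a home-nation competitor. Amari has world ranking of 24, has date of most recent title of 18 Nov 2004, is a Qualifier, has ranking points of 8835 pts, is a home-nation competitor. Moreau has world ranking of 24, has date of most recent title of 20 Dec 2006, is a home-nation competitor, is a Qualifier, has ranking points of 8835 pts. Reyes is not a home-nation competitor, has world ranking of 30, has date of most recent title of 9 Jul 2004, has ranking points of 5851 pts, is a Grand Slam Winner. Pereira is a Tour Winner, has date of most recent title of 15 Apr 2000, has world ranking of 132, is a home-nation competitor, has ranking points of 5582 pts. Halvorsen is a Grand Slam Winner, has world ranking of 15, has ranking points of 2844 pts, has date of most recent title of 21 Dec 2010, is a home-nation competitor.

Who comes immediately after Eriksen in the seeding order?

By status category: Drummond, Eriksen, Halvorsen and Reyes (Grand Slam Winner); then Pereira (Tour Winner); then Moreau and Amari (Qualifier).
Among Drummond, Eriksen, Halvorsen and Reyes, a home-nation competitor before not a home-nation competitor: Drummond, Eriksen and Halvorsen (a home-nation competitor) before Reyes (not a home-nation competitor).
Drummond, Eriksen and Halvorsen all have ranking points 2844 pts, so the next rule applies.
Drummond, Eriksen and Halvorsen all have world ranking 15, so the next rule applies.
Among Drummond, Eriksen and Halvorsen, by date of most recent title (later first): Drummond (11 Feb 2019) before Eriksen (23 Apr 2012) before Halvorsen (21 Dec 2010).
Moreau and Amari are each a home-nation competitor, so the next rule applies.
Moreau and Amari both have ranking points 8835 pts, so the next rule applies.
Moreau and Amari both have world ranking 24, so the next rule applies.
Among Moreau and Amari, by date of most recent title (later first): Moreau (20 Dec 2006) before Amari (18 Nov 2004).
Order: Drummond, Eriksen, Halvorsen, Reyes, Pereira, Moreau, Amari.

Halvorsen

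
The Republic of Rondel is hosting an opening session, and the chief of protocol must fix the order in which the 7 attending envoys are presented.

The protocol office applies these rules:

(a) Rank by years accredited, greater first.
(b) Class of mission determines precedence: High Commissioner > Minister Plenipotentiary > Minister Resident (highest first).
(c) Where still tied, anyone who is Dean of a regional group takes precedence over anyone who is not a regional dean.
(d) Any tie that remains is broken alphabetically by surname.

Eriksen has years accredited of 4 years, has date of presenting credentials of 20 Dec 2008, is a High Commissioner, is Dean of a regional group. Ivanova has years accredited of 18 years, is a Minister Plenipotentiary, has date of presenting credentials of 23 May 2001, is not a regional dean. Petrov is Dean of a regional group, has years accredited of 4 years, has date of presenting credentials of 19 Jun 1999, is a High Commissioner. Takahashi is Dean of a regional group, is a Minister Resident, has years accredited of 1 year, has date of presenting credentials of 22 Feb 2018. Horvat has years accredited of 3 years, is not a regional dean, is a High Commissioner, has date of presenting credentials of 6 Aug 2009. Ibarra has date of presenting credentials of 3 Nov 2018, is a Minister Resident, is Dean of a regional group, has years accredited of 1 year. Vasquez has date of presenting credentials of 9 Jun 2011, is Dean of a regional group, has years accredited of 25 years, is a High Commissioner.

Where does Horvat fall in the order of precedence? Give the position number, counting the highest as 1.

5

By years accredited (higher first): Vasquez (25 years); then Ivanova (18 years); then Eriksen and Petrov (both 4 years); then Horvat (3 years); then Ibarra and Takahashi (both 1 year).
Eriksen and Petrov are each High Commissioner, so the next rule applies.
Eriksen and Petrov are each Dean of a regional group, so the next rule applies.
Among Eriksen and Petrov, alphabetically by surname: Eriksen before Petrov.
Ibarra and Takahashi are each Minister Resident, so the next rule applies.
Ibarra and Takahashi are each Dean of a regional group, so the next rule applies.
Among Ibarra and Takahashi, alphabetically by surname: Ibarra before Takahashi.
Order: Vasquez, Ivanova, Eriksen, Petrov, Horvat, Ibarra, Takahashi. So position 5.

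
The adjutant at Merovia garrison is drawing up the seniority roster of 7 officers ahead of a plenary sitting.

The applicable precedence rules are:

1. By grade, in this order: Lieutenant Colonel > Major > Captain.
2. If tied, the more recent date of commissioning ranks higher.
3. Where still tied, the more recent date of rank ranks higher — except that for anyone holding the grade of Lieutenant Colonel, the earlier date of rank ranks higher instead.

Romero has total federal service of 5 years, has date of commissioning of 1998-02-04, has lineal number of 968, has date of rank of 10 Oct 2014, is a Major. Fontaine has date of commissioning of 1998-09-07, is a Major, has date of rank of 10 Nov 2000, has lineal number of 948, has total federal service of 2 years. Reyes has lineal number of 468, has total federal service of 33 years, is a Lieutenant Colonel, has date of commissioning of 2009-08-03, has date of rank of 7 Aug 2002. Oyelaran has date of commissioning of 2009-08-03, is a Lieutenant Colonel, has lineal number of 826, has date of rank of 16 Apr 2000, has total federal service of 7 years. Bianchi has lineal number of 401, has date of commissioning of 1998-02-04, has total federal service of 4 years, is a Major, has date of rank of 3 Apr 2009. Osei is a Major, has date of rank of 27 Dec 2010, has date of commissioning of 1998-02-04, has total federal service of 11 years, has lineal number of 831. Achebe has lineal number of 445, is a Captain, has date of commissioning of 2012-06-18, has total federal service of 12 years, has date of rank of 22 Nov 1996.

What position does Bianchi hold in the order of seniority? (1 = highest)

By grade: Oyelaran and Reyes (Lieutenant Colonel); then Fontaine, Romero, Osei and Bianchi (Major); then Achebe (Captain).
Oyelaran and Reyes both have date of commissioning 2009-08-03, so the next rule applies.
Among Oyelaran and Reyes, by date of rank (earlier first) (reversed rule for this group): Oyelaran (16 Apr 2000) before Reyes (7 Aug 2002).
Among Fontaine, Romero, Osei and Bianchi, by date of commissioning (later first): Fontaine (1998-09-07) before Romero, Osei and Bianchi (1998-02-04).
Among Romero, Osei and Bianchi, by date of rank (later first): Romero (10 Oct 2014) before Osei (27 Dec 2010) before Bianchi (3 Apr 2009).
Order: Oyelaran, Reyes, Fontaine, Romero, Osei, Bianchi, Achebe. So position 6.

6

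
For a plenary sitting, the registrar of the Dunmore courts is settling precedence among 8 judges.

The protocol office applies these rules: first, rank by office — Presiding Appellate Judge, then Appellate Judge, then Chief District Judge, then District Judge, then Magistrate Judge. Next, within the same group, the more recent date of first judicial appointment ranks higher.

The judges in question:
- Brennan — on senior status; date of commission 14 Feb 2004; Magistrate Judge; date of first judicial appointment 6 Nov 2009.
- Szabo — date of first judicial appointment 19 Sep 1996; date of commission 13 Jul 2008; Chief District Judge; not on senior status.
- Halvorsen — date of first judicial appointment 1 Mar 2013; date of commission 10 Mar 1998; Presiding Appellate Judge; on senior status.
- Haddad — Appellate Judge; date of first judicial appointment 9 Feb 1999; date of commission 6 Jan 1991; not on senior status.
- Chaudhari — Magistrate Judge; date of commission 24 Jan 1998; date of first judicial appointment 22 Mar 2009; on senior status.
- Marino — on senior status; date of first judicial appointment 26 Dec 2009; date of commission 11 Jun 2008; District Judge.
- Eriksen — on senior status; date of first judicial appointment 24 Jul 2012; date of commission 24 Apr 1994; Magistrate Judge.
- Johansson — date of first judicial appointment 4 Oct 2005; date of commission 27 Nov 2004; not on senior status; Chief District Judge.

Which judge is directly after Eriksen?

Brennan

By office: Halvorsen (Presiding Appellate Judge); then Haddad (Appellate Judge); then Johansson and Szabo (Chief District Judge); then Marino (District Judge); then Eriksen, Brennan and Chaudhari (Magistrate Judge).
Among Johansson and Szabo, by date of first judicial appointment (later first): Johansson (4 Oct 2005) before Szabo (19 Sep 1996).
Among Eriksen, Brennan and Chaudhari, by date of first judicial appointment (later first): Eriksen (24 Jul 2012) before Brennan (6 Nov 2009) before Chaudhari (22 Mar 2009).
Order: Halvorsen, Haddad, Johansson, Szabo, Marino, Eriksen, Brennan, Chaudhari.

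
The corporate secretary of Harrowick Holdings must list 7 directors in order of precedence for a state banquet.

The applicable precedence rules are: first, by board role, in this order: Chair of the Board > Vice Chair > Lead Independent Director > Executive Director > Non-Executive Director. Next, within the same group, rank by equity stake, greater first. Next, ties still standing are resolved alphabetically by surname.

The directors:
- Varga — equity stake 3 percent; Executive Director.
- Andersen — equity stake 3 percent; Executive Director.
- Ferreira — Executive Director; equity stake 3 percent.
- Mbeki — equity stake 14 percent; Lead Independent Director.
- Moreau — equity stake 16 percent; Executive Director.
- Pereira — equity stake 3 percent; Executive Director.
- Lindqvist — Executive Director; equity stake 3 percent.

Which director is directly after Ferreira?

By board role: Mbeki (Lead Independent Director); then Moreau, Andersen, Ferreira, Lindqvist, Pereira and Varga (Executive Director).
Among Moreau, Andersen, Ferreira, Lindqvist, Pereira and Varga, by equity stake (higher first): Moreau (16 percent) before Andersen, Ferreira, Lindqvist, Pereira and Varga (3 percent).
Among Andersen, Ferreira, Lindqvist, Pereira and Varga, alphabetically by surname: Andersen before Ferreira before Lindqvist before Pereira before Varga.
Order: Mbeki, Moreau, Andersen, Ferreira, Lindqvist, Pereira, Varga.

Lindqvist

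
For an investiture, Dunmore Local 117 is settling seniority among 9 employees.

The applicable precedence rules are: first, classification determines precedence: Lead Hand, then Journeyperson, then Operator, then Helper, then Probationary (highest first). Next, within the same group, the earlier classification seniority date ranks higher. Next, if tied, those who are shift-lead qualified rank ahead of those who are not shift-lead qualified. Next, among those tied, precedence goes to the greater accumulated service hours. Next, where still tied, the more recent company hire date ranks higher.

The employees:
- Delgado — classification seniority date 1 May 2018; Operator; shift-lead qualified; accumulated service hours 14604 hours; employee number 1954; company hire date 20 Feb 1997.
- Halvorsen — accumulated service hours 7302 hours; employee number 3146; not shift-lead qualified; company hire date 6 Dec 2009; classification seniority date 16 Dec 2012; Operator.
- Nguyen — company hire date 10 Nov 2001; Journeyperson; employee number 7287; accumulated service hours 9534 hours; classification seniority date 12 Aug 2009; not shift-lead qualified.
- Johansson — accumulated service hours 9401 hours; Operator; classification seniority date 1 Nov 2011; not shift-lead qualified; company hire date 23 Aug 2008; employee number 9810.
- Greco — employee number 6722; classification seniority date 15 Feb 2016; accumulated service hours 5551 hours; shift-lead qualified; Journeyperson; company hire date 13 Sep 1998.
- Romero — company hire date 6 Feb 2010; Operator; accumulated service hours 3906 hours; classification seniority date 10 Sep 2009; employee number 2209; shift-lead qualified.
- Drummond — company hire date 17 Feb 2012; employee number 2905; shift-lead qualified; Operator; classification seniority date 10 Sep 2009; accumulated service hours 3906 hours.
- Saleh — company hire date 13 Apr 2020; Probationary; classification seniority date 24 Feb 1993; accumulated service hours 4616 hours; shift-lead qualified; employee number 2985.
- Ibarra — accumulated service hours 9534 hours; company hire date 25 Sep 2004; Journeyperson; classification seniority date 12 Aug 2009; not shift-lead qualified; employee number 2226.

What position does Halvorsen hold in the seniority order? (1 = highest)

7

By classification: Ibarra, Nguyen and Greco (Journeyperson); then Drummond, Romero, Johansson, Halvorsen and Delgado (Operator); then Saleh (Probationary).
Among Ibarra, Nguyen and Greco, by classification seniority date (earlier first): Ibarra and Nguyen (12 Aug 2009) before Greco (15 Feb 2016).
Ibarra and Nguyen are each not shift-lead qualified, so the next rule applies.
Ibarra and Nguyen both have accumulated service hours 9534 hours, so the next rule applies.
Among Ibarra and Nguyen, by company hire date (later first): Ibarra (25 Sep 2004) before Nguyen (10 Nov 2001).
Among Drummond, Romero, Johansson, Halvorsen and Delgado, by classification seniority date (earlier first): Drummond and Romero (10 Sep 2009) before Johansson (1 Nov 2011) before Halvorsen (16 Dec 2012) before Delgado (1 May 2018).
Drummond and Romero are each shift-lead qualified, so the next rule applies.
Drummond and Romero both have accumulated service hours 3906 hours, so the next rule applies.
Among Drummond and Romero, by company hire date (later first): Drummond (17 Feb 2012) before Romero (6 Feb 2010).
Order: Ibarra, Nguyen, Greco, Drummond, Romero, Johansson, Halvorsen, Delgado, Saleh. So position 7.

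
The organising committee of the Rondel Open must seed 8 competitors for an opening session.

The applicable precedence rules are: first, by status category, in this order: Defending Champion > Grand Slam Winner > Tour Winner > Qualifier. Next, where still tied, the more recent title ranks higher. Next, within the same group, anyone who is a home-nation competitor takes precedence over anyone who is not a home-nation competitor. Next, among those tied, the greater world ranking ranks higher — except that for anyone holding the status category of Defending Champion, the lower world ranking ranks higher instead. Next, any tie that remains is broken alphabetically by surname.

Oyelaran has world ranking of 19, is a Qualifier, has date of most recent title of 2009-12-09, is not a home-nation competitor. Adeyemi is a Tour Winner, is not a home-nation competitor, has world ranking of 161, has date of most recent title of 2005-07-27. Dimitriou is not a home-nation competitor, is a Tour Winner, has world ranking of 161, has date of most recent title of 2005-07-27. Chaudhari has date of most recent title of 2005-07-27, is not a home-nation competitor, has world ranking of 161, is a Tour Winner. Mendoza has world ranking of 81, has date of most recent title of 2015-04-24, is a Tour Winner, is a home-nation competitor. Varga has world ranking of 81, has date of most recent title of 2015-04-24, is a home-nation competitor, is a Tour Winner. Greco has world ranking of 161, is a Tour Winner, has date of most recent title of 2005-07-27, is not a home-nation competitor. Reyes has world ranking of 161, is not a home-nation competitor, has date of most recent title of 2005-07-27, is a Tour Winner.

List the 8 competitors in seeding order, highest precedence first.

Mendoza, Varga, Adeyemi, Chaudhari, Dimitriou, Greco, Reyes, Oyelaran

By status category: Mendoza, Varga, Adeyemi, Chaudhari, Dimitriou, Greco and Reyes (Tour Winner); then Oyelaran (Qualifier).
Among Mendoza, Varga, Adeyemi, Chaudhari, Dimitriou, Greco and Reyes, by date of most recent title (later first): Mendoza and Varga (2015-04-24) before Adeyemi, Chaudhari, Dimitriou, Greco and Reyes (2005-07-27).
Mendoza and Varga are each a home-nation competitor, so the next rule applies.
Mendoza and Varga both have world ranking 81, so the next rule applies.
Among Mendoza and Varga, alphabetically by surname: Mendoza before Varga.
Adeyemi, Chaudhari, Dimitriou, Greco and Reyes are each not a home-nation competitor, so the next rule applies.
Adeyemi, Chaudhari, Dimitriou, Greco and Reyes all have world ranking 161, so the next rule applies.
Among Adeyemi, Chaudhari, Dimitriou, Greco and Reyes, alphabetically by surname: Adeyemi before Chaudhari before Dimitriou before Greco before Reyes.
Full order: Mendoza, Varga, Adeyemi, Chaudhari, Dimitriou, Greco, Reyes, Oyelaran.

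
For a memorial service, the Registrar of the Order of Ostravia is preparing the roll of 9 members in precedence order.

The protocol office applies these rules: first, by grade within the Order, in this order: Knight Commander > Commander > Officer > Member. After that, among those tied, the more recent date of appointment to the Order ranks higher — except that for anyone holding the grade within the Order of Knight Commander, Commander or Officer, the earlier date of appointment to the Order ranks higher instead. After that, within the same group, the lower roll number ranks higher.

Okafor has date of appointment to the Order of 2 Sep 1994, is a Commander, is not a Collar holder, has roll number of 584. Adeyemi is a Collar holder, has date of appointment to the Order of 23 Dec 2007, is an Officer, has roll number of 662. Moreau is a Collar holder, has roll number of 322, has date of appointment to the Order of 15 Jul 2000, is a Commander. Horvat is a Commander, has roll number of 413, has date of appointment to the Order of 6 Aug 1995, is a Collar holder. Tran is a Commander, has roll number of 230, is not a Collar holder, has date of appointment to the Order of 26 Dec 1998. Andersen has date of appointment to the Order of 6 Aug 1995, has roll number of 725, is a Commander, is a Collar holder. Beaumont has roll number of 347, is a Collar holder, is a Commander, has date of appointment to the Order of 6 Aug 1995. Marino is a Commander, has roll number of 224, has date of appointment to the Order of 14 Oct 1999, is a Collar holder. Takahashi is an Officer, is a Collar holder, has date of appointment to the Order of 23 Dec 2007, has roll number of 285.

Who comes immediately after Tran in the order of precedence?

Marino

By grade within the Order: Okafor, Beaumont, Horvat, Andersen, Tran, Marino and Moreau (Commander); then Takahashi and Adeyemi (Officer).
Among Okafor, Beaumont, Horvat, Andersen, Tran, Marino and Moreau, by date of appointment to the Order (earlier first) (reversed rule for this group): Okafor (2 Sep 1994) before Beaumont, Horvat and Andersen (6 Aug 1995) before Tran (26 Dec 1998) before Marino (14 Oct 1999) before Moreau (15 Jul 2000).
Among Beaumont, Horvat and Andersen, by roll number (lower first): Beaumont (347) before Horvat (413) before Andersen (725).
Takahashi and Adeyemi both have date of appointment to the Order 23 Dec 2007, so the next rule applies.
Among Takahashi and Adeyemi, by roll number (lower first): Takahashi (285) before Adeyemi (662).
Order: Okafor, Beaumont, Horvat, Andersen, Tran, Marino, Moreau, Takahashi, Adeyemi.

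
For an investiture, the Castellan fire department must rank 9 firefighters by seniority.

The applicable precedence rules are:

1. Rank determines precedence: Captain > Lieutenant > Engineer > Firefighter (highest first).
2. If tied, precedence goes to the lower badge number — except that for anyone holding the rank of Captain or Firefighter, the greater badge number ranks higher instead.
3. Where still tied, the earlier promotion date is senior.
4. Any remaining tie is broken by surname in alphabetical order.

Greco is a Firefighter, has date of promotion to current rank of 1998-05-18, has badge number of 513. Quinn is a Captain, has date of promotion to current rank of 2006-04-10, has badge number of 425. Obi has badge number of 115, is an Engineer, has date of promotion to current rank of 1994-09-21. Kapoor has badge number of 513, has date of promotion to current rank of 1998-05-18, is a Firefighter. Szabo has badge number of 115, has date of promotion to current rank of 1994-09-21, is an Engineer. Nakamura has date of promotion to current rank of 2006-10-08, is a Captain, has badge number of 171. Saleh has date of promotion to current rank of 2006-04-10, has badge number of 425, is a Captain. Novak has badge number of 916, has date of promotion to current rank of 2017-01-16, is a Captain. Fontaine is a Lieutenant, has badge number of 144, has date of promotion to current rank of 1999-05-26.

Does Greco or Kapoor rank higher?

By rank: Novak, Quinn, Saleh and Nakamura (Captain); then Fontaine (Lieutenant); then Obi and Szabo (Engineer); then Greco and Kapoor (Firefighter).
Among Novak, Quinn, Saleh and Nakamura, by badge number (higher first) (reversed rule for this group): Novak (916) before Quinn and Saleh (425) before Nakamura (171).
Quinn and Saleh both have date of promotion to current rank 2006-04-10, so the next rule applies.
Among Quinn and Saleh, alphabetically by surname: Quinn before Saleh.
Obi and Szabo both have badge number 115, so the next rule applies.
Obi and Szabo both have date of promotion to current rank 1994-09-21, so the next rule applies.
Among Obi and Szabo, alphabetically by surname: Obi before Szabo.
Greco and Kapoor both have badge number 513, so the next rule applies.
Greco and Kapoor both have date of promotion to current rank 1998-05-18, so the next rule applies.
Among Greco and Kapoor, alphabetically by surname: Greco before Kapoor.
So Greco takes precedence.

Greco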